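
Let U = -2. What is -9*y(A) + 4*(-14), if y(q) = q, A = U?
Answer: -38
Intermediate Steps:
A = -2
-9*y(A) + 4*(-14) = -9*(-2) + 4*(-14) = 18 - 56 = -38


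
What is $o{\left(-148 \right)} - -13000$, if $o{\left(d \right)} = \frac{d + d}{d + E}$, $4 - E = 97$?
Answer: $\frac{3133296}{241} \approx 13001.0$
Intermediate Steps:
$E = -93$ ($E = 4 - 97 = -93$)
$o{\left(d \right)} = \frac{2 d}{-93 + d}$ ($o{\left(d \right)} = \frac{d + d}{d - 93} = \frac{2 d}{-93 + d}$)
$o{\left(-148 \right)} - -13000 = 2 \left(-148\right) \frac{1}{-93 - 148} - -13000 = 2 \left(-148\right) \frac{1}{-241} + 13000 = 2 \left(-148\right) \left(- \frac{1}{241}\right) + 13000 = \frac{296}{241} + 13000 = \frac{3133296}{241}$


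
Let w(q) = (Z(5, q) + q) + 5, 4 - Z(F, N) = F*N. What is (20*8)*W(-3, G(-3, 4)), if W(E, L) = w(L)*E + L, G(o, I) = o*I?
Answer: -29280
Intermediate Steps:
Z(F, N) = 4 - F*N
G(o, I) = I*o
w(q) = 9 - 4*q (w(q) = ((4 - 1*5*q) + q) + 5 = ((4 - 5*q) + q) + 5 = (4 - 4*q) + 5 = 9 - 4*q)
W(E, L) = L + E*(9 - 4*L) (W(E, L) = (9 - 4*L)*E + L = E*(9 - 4*L) + L = L + E*(9 - 4*L))
(20*8)*W(-3, G(-3, 4)) = (20*8)*(4*(-3) - 1*(-3)*(-9 + 4*(4*(-3)))) = 160*(-12 - 1*(-3)*(-9 + 4*(-12))) = 160*(-12 - 1*(-3)*(-9 - 48)) = 160*(-12 - 1*(-3)*(-57)) = 160*(-12 - 171) = 160*(-183) = -29280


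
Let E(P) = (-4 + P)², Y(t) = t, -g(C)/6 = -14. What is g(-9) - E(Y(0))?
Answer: 68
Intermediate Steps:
g(C) = 84 (g(C) = -6*(-14) = 84)
g(-9) - E(Y(0)) = 84 - (-4 + 0)² = 84 - 1*(-4)² = 84 - 1*16 = 84 - 16 = 68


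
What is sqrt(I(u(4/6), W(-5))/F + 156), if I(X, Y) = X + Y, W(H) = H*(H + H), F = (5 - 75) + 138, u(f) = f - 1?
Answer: sqrt(1630623)/102 ≈ 12.519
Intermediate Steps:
u(f) = -1 + f
F = 68 (F = -70 + 138 = 68)
W(H) = 2*H**2 (W(H) = H*(2*H) = 2*H**2)
sqrt(I(u(4/6), W(-5))/F + 156) = sqrt(((-1 + 4/6) + 2*(-5)**2)/68 + 156) = sqrt(((-1 + 4*(1/6)) + 2*25)*(1/68) + 156) = sqrt(((-1 + 2/3) + 50)*(1/68) + 156) = sqrt((-1/3 + 50)*(1/68) + 156) = sqrt((149/3)*(1/68) + 156) = sqrt(149/204 + 156) = sqrt(31973/204) = sqrt(1630623)/102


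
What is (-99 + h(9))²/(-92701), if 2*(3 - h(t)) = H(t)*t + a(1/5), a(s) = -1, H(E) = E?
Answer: -1088/5453 ≈ -0.19952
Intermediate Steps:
h(t) = 7/2 - t²/2 (h(t) = 3 - (t*t - 1)/2 = 3 - (t² - 1)/2 = 3 - (-1 + t²)/2 = 3 + (½ - t²/2) = 7/2 - t²/2)
(-99 + h(9))²/(-92701) = (-99 + (7/2 - ½*9²))²/(-92701) = (-99 + (7/2 - ½*81))²*(-1/92701) = (-99 + (7/2 - 81/2))²*(-1/92701) = (-99 - 37)²*(-1/92701) = (-136)²*(-1/92701) = 18496*(-1/92701) = -1088/5453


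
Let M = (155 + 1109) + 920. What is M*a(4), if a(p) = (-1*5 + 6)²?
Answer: 2184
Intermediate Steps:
M = 2184 (M = 1264 + 920 = 2184)
a(p) = 1 (a(p) = (-5 + 6)² = 1² = 1)
M*a(4) = 2184*1 = 2184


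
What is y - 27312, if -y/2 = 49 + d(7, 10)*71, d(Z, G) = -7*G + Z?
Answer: -18464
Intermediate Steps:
d(Z, G) = Z - 7*G
y = 8848 (y = -2*(49 + (7 - 7*10)*71) = -2*(49 + (7 - 70)*71) = -2*(49 - 63*71) = -2*(49 - 4473) = -2*(-4424) = 8848)
y - 27312 = 8848 - 27312 = -18464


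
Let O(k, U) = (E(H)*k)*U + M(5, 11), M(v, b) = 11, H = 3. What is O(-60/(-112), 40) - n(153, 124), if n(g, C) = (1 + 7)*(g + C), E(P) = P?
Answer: -14985/7 ≈ -2140.7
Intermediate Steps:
O(k, U) = 11 + 3*U*k (O(k, U) = (3*k)*U + 11 = 3*U*k + 11 = 11 + 3*U*k)
n(g, C) = 8*C + 8*g (n(g, C) = 8*(C + g) = 8*C + 8*g)
O(-60/(-112), 40) - n(153, 124) = (11 + 3*40*(-60/(-112))) - (8*124 + 8*153) = (11 + 3*40*(-60*(-1/112))) - (992 + 1224) = (11 + 3*40*(15/28)) - 1*2216 = (11 + 450/7) - 2216 = 527/7 - 2216 = -14985/7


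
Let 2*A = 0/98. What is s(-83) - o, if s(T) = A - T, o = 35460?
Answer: -35377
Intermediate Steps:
A = 0 (A = (0/98)/2 = (0*(1/98))/2 = (½)*0 = 0)
s(T) = -T (s(T) = 0 - T = -T)
s(-83) - o = -1*(-83) - 1*35460 = 83 - 35460 = -35377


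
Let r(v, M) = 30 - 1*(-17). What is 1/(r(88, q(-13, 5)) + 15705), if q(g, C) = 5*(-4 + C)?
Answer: 1/15752 ≈ 6.3484e-5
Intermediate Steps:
q(g, C) = -20 + 5*C
r(v, M) = 47 (r(v, M) = 30 + 17 = 47)
1/(r(88, q(-13, 5)) + 15705) = 1/(47 + 15705) = 1/15752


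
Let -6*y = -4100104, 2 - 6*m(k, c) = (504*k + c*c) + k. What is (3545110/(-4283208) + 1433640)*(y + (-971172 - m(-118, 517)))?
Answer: -4664475775727762155/12849624 ≈ -3.6300e+11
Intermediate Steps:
m(k, c) = ⅓ - 505*k/6 - c²/6 (m(k, c) = ⅓ - ((504*k + c*c) + k)/6 = ⅓ - ((504*k + c²) + k)/6 = ⅓ - ((c² + 504*k) + k)/6 = ⅓ - (c² + 505*k)/6 = ⅓ + (-505*k/6 - c²/6) = ⅓ - 505*k/6 - c²/6)
y = 2050052/3 (y = -⅙*(-4100104) = 2050052/3 ≈ 6.8335e+5)
(3545110/(-4283208) + 1433640)*(y + (-971172 - m(-118, 517))) = (3545110/(-4283208) + 1433640)*(2050052/3 + (-971172 - (⅓ - 505/6*(-118) - ⅙*517²))) = (3545110*(-1/4283208) + 1433640)*(2050052/3 + (-971172 - (⅓ + 29795/3 - ⅙*267289))) = (-1772555/2141604 + 1433640)*(2050052/3 + (-971172 - (⅓ + 29795/3 - 267289/6))) = 3070287386005*(2050052/3 + (-971172 - 1*(-207697/6)))/2141604 = 3070287386005*(2050052/3 + (-971172 + 207697/6))/2141604 = 3070287386005*(2050052/3 - 5619335/6)/2141604 = (3070287386005/2141604)*(-1519231/6) = -4664475775727762155/12849624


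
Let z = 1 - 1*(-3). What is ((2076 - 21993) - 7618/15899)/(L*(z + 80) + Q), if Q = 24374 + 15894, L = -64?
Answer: -24359077/42672916 ≈ -0.57083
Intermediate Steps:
z = 4 (z = 1 + 3 = 4)
Q = 40268
((2076 - 21993) - 7618/15899)/(L*(z + 80) + Q) = ((2076 - 21993) - 7618/15899)/(-64*(4 + 80) + 40268) = (-19917 - 7618*1/15899)/(-64*84 + 40268) = (-19917 - 586/1223)/(-5376 + 40268) = -24359077/1223/34892 = -24359077/1223*1/34892 = -24359077/42672916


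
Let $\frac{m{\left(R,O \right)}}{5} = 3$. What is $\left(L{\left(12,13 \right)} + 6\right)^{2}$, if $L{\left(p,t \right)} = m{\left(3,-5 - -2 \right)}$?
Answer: $441$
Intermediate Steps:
$m{\left(R,O \right)} = 15$ ($m{\left(R,O \right)} = 5 \cdot 3 = 15$)
$L{\left(p,t \right)} = 15$
$\left(L{\left(12,13 \right)} + 6\right)^{2} = \left(15 + 6\right)^{2} = 21^{2} = 441$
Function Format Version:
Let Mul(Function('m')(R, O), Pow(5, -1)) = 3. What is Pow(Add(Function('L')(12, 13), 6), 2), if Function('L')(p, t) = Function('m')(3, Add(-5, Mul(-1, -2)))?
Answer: 441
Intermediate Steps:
Function('m')(R, O) = 15 (Function('m')(R, O) = Mul(5, 3) = 15)
Function('L')(p, t) = 15
Pow(Add(Function('L')(12, 13), 6), 2) = Pow(Add(15, 6), 2) = Pow(21, 2) = 441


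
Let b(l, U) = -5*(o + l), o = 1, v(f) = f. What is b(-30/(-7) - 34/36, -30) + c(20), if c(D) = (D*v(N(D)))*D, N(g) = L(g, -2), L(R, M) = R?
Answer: 1005265/126 ≈ 7978.3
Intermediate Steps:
N(g) = g
c(D) = D³ (c(D) = (D*D)*D = D²*D = D³)
b(l, U) = -5 - 5*l (b(l, U) = -5*(1 + l) = -5 - 5*l)
b(-30/(-7) - 34/36, -30) + c(20) = (-5 - 5*(-30/(-7) - 34/36)) + 20³ = (-5 - 5*(-30*(-⅐) - 34*1/36)) + 8000 = (-5 - 5*(30/7 - 17/18)) + 8000 = (-5 - 5*421/126) + 8000 = (-5 - 2105/126) + 8000 = -2735/126 + 8000 = 1005265/126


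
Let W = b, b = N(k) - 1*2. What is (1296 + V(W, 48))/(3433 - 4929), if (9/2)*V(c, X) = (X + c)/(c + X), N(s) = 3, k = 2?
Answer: -5833/6732 ≈ -0.86646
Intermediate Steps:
b = 1 (b = 3 - 1*2 = 3 - 2 = 1)
W = 1
V(c, X) = 2/9 (V(c, X) = 2*((X + c)/(c + X))/9 = 2*((X + c)/(X + c))/9 = (2/9)*1 = 2/9)
(1296 + V(W, 48))/(3433 - 4929) = (1296 + 2/9)/(3433 - 4929) = (11666/9)/(-1496) = (11666/9)*(-1/1496) = -5833/6732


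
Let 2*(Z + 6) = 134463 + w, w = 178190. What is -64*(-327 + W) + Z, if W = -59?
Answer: 362049/2 ≈ 1.8102e+5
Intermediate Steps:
Z = 312641/2 (Z = -6 + (134463 + 178190)/2 = -6 + (½)*312653 = -6 + 312653/2 = 312641/2 ≈ 1.5632e+5)
-64*(-327 + W) + Z = -64*(-327 - 59) + 312641/2 = -64*(-386) + 312641/2 = 24704 + 312641/2 = 362049/2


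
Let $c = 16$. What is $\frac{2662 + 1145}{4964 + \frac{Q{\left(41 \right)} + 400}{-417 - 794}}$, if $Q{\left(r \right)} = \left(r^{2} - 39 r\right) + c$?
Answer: $\frac{4610277}{6010906} \approx 0.76698$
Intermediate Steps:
$Q{\left(r \right)} = 16 + r^{2} - 39 r$ ($Q{\left(r \right)} = \left(r^{2} - 39 r\right) + 16 = 16 + r^{2} - 39 r$)
$\frac{2662 + 1145}{4964 + \frac{Q{\left(41 \right)} + 400}{-417 - 794}} = \frac{2662 + 1145}{4964 + \frac{\left(16 + 41^{2} - 1599\right) + 400}{-417 - 794}} = \frac{3807}{4964 + \frac{\left(16 + 1681 - 1599\right) + 400}{-1211}} = \frac{3807}{4964 + \left(98 + 400\right) \left(- \frac{1}{1211}\right)} = \frac{3807}{4964 + 498 \left(- \frac{1}{1211}\right)} = \frac{3807}{4964 - \frac{498}{1211}} = \frac{3807}{\frac{6010906}{1211}} = 3807 \cdot \frac{1211}{6010906} = \frac{4610277}{6010906}$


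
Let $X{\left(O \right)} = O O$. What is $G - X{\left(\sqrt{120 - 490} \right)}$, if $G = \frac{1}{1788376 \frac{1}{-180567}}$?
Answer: $\frac{661518553}{1788376} \approx 369.9$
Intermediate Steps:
$X{\left(O \right)} = O^{2}$
$G = - \frac{180567}{1788376}$ ($G = \frac{1}{1788376 \left(- \frac{1}{180567}\right)} = \frac{1}{- \frac{1788376}{180567}} = - \frac{180567}{1788376} \approx -0.10097$)
$G - X{\left(\sqrt{120 - 490} \right)} = - \frac{180567}{1788376} - \left(\sqrt{120 - 490}\right)^{2} = - \frac{180567}{1788376} - \left(\sqrt{-370}\right)^{2} = - \frac{180567}{1788376} - \left(i \sqrt{370}\right)^{2} = - \frac{180567}{1788376} - -370 = - \frac{180567}{1788376} + 370 = \frac{661518553}{1788376}$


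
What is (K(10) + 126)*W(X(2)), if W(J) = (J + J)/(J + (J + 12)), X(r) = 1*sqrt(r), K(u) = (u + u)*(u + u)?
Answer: -526/17 + 1578*sqrt(2)/17 ≈ 100.33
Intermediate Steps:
K(u) = 4*u**2 (K(u) = (2*u)*(2*u) = 4*u**2)
X(r) = sqrt(r)
W(J) = 2*J/(12 + 2*J) (W(J) = (2*J)/(J + (12 + J)) = (2*J)/(12 + 2*J) = 2*J/(12 + 2*J))
(K(10) + 126)*W(X(2)) = (4*10**2 + 126)*(sqrt(2)/(6 + sqrt(2))) = (4*100 + 126)*(sqrt(2)/(6 + sqrt(2))) = (400 + 126)*(sqrt(2)/(6 + sqrt(2))) = 526*(sqrt(2)/(6 + sqrt(2))) = 526*sqrt(2)/(6 + sqrt(2))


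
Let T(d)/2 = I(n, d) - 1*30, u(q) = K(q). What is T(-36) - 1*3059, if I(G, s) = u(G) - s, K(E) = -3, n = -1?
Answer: -3053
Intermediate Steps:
u(q) = -3
I(G, s) = -3 - s
T(d) = -66 - 2*d (T(d) = 2*((-3 - d) - 1*30) = 2*((-3 - d) - 30) = 2*(-33 - d) = -66 - 2*d)
T(-36) - 1*3059 = (-66 - 2*(-36)) - 1*3059 = (-66 + 72) - 3059 = 6 - 3059 = -3053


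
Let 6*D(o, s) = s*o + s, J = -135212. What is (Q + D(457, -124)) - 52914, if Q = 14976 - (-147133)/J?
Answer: -2746991417/57948 ≈ -47404.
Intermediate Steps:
D(o, s) = s/6 + o*s/6 (D(o, s) = (s*o + s)/6 = (o*s + s)/6 = (s + o*s)/6 = s/6 + o*s/6)
Q = 289255397/19316 (Q = 14976 - (-147133)/(-135212) = 14976 - (-147133)*(-1)/135212 = 14976 - 1*21019/19316 = 14976 - 21019/19316 = 289255397/19316 ≈ 14975.)
(Q + D(457, -124)) - 52914 = (289255397/19316 + (1/6)*(-124)*(1 + 457)) - 52914 = (289255397/19316 + (1/6)*(-124)*458) - 52914 = (289255397/19316 - 28396/3) - 52914 = 319269055/57948 - 52914 = -2746991417/57948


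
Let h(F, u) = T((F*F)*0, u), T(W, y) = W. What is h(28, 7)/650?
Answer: 0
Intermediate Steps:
h(F, u) = 0 (h(F, u) = (F*F)*0 = F**2*0 = 0)
h(28, 7)/650 = 0/650 = 0*(1/650) = 0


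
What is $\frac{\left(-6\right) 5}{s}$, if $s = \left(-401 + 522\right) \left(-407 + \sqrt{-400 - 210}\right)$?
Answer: $\frac{1110}{1828849} + \frac{30 i \sqrt{610}}{20117339} \approx 0.00060694 + 3.6831 \cdot 10^{-5} i$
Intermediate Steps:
$s = -49247 + 121 i \sqrt{610}$ ($s = 121 \left(-407 + \sqrt{-610}\right) = 121 \left(-407 + i \sqrt{610}\right) = -49247 + 121 i \sqrt{610} \approx -49247.0 + 2988.5 i$)
$\frac{\left(-6\right) 5}{s} = \frac{\left(-6\right) 5}{-49247 + 121 i \sqrt{610}} = - \frac{30}{-49247 + 121 i \sqrt{610}}$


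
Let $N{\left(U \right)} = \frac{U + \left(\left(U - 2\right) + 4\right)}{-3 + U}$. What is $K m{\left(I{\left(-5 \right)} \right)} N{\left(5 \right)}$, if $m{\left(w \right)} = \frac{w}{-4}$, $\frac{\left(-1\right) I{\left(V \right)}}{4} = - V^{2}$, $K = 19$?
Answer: $-2850$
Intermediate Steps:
$I{\left(V \right)} = 4 V^{2}$ ($I{\left(V \right)} = - 4 \left(- V^{2}\right) = 4 V^{2}$)
$m{\left(w \right)} = - \frac{w}{4}$ ($m{\left(w \right)} = w \left(- \frac{1}{4}\right) = - \frac{w}{4}$)
$N{\left(U \right)} = \frac{2 + 2 U}{-3 + U}$ ($N{\left(U \right)} = \frac{U + \left(\left(-2 + U\right) + 4\right)}{-3 + U} = \frac{U + \left(2 + U\right)}{-3 + U} = \frac{2 + 2 U}{-3 + U}$)
$K m{\left(I{\left(-5 \right)} \right)} N{\left(5 \right)} = 19 \left(- \frac{4 \left(-5\right)^{2}}{4}\right) \frac{2 \left(1 + 5\right)}{-3 + 5} = 19 \left(- \frac{4 \cdot 25}{4}\right) 2 \cdot \frac{1}{2} \cdot 6 = 19 \left(\left(- \frac{1}{4}\right) 100\right) 2 \cdot \frac{1}{2} \cdot 6 = 19 \left(-25\right) 6 = \left(-475\right) 6 = -2850$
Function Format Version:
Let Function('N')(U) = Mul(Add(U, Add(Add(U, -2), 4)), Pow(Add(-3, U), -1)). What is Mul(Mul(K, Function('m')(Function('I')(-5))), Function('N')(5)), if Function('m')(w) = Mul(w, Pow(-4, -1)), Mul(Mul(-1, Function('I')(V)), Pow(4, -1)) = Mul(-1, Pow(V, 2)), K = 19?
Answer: -2850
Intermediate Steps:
Function('I')(V) = Mul(4, Pow(V, 2)) (Function('I')(V) = Mul(-4, Mul(-1, Pow(V, 2))) = Mul(4, Pow(V, 2)))
Function('m')(w) = Mul(Rational(-1, 4), w) (Function('m')(w) = Mul(w, Rational(-1, 4)) = Mul(Rational(-1, 4), w))
Function('N')(U) = Mul(Pow(Add(-3, U), -1), Add(2, Mul(2, U))) (Function('N')(U) = Mul(Add(U, Add(Add(-2, U), 4)), Pow(Add(-3, U), -1)) = Mul(Add(U, Add(2, U)), Pow(Add(-3, U), -1)) = Mul(Add(2, Mul(2, U)), Pow(Add(-3, U), -1)) = Mul(Pow(Add(-3, U), -1), Add(2, Mul(2, U))))
Mul(Mul(K, Function('m')(Function('I')(-5))), Function('N')(5)) = Mul(Mul(19, Mul(Rational(-1, 4), Mul(4, Pow(-5, 2)))), Mul(2, Pow(Add(-3, 5), -1), Add(1, 5))) = Mul(Mul(19, Mul(Rational(-1, 4), Mul(4, 25))), Mul(2, Pow(2, -1), 6)) = Mul(Mul(19, Mul(Rational(-1, 4), 100)), Mul(2, Rational(1, 2), 6)) = Mul(Mul(19, -25), 6) = Mul(-475, 6) = -2850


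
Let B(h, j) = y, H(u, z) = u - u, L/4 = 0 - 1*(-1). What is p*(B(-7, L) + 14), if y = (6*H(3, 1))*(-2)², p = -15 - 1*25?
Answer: -560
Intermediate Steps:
L = 4 (L = 4*(0 - 1*(-1)) = 4*(0 + 1) = 4*1 = 4)
p = -40 (p = -15 - 25 = -40)
H(u, z) = 0
y = 0 (y = (6*0)*(-2)² = 0*4 = 0)
B(h, j) = 0
p*(B(-7, L) + 14) = -40*(0 + 14) = -40*14 = -560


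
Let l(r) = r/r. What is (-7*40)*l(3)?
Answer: -280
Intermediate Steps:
l(r) = 1
(-7*40)*l(3) = -7*40*1 = -280*1 = -280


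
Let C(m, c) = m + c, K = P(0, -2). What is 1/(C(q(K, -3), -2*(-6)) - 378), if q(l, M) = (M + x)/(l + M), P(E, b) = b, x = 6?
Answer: -5/1833 ≈ -0.0027278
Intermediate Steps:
K = -2
q(l, M) = (6 + M)/(M + l) (q(l, M) = (M + 6)/(l + M) = (6 + M)/(M + l))
C(m, c) = c + m
1/(C(q(K, -3), -2*(-6)) - 378) = 1/((-2*(-6) + (6 - 3)/(-3 - 2)) - 378) = 1/((12 + 3/(-5)) - 378) = 1/((12 - ⅕*3) - 378) = 1/((12 - ⅗) - 378) = 1/(57/5 - 378) = 1/(-1833/5) = -5/1833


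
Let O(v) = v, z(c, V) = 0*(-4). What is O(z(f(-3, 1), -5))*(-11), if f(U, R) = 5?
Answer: 0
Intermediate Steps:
z(c, V) = 0
O(z(f(-3, 1), -5))*(-11) = 0*(-11) = 0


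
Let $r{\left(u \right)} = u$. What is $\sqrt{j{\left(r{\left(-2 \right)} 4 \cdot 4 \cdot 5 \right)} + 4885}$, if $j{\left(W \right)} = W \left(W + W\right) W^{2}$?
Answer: $\sqrt{1310724885} \approx 36204.0$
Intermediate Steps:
$j{\left(W \right)} = 2 W^{4}$ ($j{\left(W \right)} = W 2 W W^{2} = 2 W^{2} W^{2} = 2 W^{4}$)
$\sqrt{j{\left(r{\left(-2 \right)} 4 \cdot 4 \cdot 5 \right)} + 4885} = \sqrt{2 \left(\left(-2\right) 4 \cdot 4 \cdot 5\right)^{4} + 4885} = \sqrt{2 \left(\left(-8\right) 20\right)^{4} + 4885} = \sqrt{2 \left(-160\right)^{4} + 4885} = \sqrt{2 \cdot 655360000 + 4885} = \sqrt{1310720000 + 4885} = \sqrt{1310724885}$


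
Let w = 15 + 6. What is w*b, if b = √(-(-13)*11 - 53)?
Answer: 63*√10 ≈ 199.22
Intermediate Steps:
w = 21
b = 3*√10 (b = √(-1*(-143) - 53) = √(143 - 53) = √90 = 3*√10 ≈ 9.4868)
w*b = 21*(3*√10) = 63*√10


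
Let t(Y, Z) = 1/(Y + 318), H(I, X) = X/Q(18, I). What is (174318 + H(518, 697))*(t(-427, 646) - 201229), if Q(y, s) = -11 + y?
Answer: -26779678686926/763 ≈ -3.5098e+10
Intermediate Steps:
H(I, X) = X/7 (H(I, X) = X/(-11 + 18) = X/7)
t(Y, Z) = 1/(318 + Y)
(174318 + H(518, 697))*(t(-427, 646) - 201229) = (174318 + (⅐)*697)*(1/(318 - 427) - 201229) = (174318 + 697/7)*(1/(-109) - 201229) = 1220923*(-1/109 - 201229)/7 = (1220923/7)*(-21933962/109) = -26779678686926/763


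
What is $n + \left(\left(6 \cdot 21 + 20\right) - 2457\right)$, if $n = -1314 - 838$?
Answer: $-4463$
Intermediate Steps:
$n = -2152$
$n + \left(\left(6 \cdot 21 + 20\right) - 2457\right) = -2152 + \left(\left(6 \cdot 21 + 20\right) - 2457\right) = -2152 + \left(\left(126 + 20\right) - 2457\right) = -2152 + \left(146 - 2457\right) = -2152 - 2311 = -4463$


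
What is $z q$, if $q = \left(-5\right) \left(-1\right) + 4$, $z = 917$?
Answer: $8253$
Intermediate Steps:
$q = 9$ ($q = 5 + 4 = 9$)
$z q = 917 \cdot 9 = 8253$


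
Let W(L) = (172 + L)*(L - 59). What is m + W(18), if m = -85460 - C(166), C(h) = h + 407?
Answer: -93823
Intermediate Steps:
W(L) = (-59 + L)*(172 + L) (W(L) = (172 + L)*(-59 + L) = (-59 + L)*(172 + L))
C(h) = 407 + h
m = -86033 (m = -85460 - (407 + 166) = -85460 - 1*573 = -85460 - 573 = -86033)
m + W(18) = -86033 + (-10148 + 18² + 113*18) = -86033 + (-10148 + 324 + 2034) = -86033 - 7790 = -93823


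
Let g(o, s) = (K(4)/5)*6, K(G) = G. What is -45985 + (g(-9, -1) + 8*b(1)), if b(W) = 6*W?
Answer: -229661/5 ≈ -45932.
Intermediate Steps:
g(o, s) = 24/5 (g(o, s) = (4/5)*6 = (4*(⅕))*6 = (⅘)*6 = 24/5)
-45985 + (g(-9, -1) + 8*b(1)) = -45985 + (24/5 + 8*(6*1)) = -45985 + (24/5 + 8*6) = -45985 + (24/5 + 48) = -45985 + 264/5 = -229661/5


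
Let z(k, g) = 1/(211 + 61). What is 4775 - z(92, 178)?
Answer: 1298799/272 ≈ 4775.0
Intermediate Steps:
z(k, g) = 1/272
4775 - z(92, 178) = 4775 - 1*1/272 = 4775 - 1/272 = 1298799/272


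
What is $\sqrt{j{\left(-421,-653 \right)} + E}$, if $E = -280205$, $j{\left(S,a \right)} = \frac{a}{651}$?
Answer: $\frac{2 i \sqrt{29687896077}}{651} \approx 529.34 i$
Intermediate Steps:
$j{\left(S,a \right)} = \frac{a}{651}$ ($j{\left(S,a \right)} = a \frac{1}{651} = \frac{a}{651}$)
$\sqrt{j{\left(-421,-653 \right)} + E} = \sqrt{\frac{1}{651} \left(-653\right) - 280205} = \sqrt{- \frac{653}{651} - 280205} = \sqrt{- \frac{182414108}{651}} = \frac{2 i \sqrt{29687896077}}{651}$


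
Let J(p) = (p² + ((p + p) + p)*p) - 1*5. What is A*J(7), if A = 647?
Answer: 123577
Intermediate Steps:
J(p) = -5 + 4*p² (J(p) = (p² + (2*p + p)*p) - 5 = (p² + (3*p)*p) - 5 = (p² + 3*p²) - 5 = 4*p² - 5 = -5 + 4*p²)
A*J(7) = 647*(-5 + 4*7²) = 647*(-5 + 4*49) = 647*(-5 + 196) = 647*191 = 123577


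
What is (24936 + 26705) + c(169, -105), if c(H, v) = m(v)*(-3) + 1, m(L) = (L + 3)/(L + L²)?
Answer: 93988491/1820 ≈ 51642.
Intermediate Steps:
m(L) = (3 + L)/(L + L²)
c(H, v) = 1 - 3*(3 + v)/(v*(1 + v)) (c(H, v) = ((3 + v)/(v*(1 + v)))*(-3) + 1 = -3*(3 + v)/(v*(1 + v)) + 1 = 1 - 3*(3 + v)/(v*(1 + v)))
(24936 + 26705) + c(169, -105) = (24936 + 26705) + (-9 + (-105)² - 2*(-105))/((-105)*(1 - 105)) = 51641 - 1/105*(-9 + 11025 + 210)/(-104) = 51641 - 1/105*(-1/104)*11226 = 51641 + 1871/1820 = 93988491/1820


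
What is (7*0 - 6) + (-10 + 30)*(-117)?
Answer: -2346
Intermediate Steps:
(7*0 - 6) + (-10 + 30)*(-117) = (0 - 6) + 20*(-117) = -6 - 2340 = -2346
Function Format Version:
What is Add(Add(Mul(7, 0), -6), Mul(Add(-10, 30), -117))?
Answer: -2346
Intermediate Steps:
Add(Add(Mul(7, 0), -6), Mul(Add(-10, 30), -117)) = Add(Add(0, -6), Mul(20, -117)) = Add(-6, -2340) = -2346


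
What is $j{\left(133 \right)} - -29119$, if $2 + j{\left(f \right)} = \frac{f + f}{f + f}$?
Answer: $29118$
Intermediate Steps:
$j{\left(f \right)} = -1$ ($j{\left(f \right)} = -2 + \frac{f + f}{f + f} = -2 + \frac{2 f}{2 f} = -2 + 2 f \frac{1}{2 f} = -2 + 1 = -1$)
$j{\left(133 \right)} - -29119 = -1 - -29119 = -1 + 29119 = 29118$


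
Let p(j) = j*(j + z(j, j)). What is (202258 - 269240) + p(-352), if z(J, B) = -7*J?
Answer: -810406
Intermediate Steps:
p(j) = -6*j² (p(j) = j*(j - 7*j) = j*(-6*j) = -6*j²)
(202258 - 269240) + p(-352) = (202258 - 269240) - 6*(-352)² = -66982 - 6*123904 = -66982 - 743424 = -810406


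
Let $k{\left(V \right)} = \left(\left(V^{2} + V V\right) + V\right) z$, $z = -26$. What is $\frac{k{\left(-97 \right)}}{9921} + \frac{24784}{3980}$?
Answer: $- \frac{422841754}{9871395} \approx -42.835$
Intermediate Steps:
$k{\left(V \right)} = - 52 V^{2} - 26 V$ ($k{\left(V \right)} = \left(\left(V^{2} + V V\right) + V\right) \left(-26\right) = \left(\left(V^{2} + V^{2}\right) + V\right) \left(-26\right) = \left(2 V^{2} + V\right) \left(-26\right) = \left(V + 2 V^{2}\right) \left(-26\right) = - 52 V^{2} - 26 V$)
$\frac{k{\left(-97 \right)}}{9921} + \frac{24784}{3980} = \frac{\left(-26\right) \left(-97\right) \left(1 + 2 \left(-97\right)\right)}{9921} + \frac{24784}{3980} = \left(-26\right) \left(-97\right) \left(1 - 194\right) \frac{1}{9921} + 24784 \cdot \frac{1}{3980} = \left(-26\right) \left(-97\right) \left(-193\right) \frac{1}{9921} + \frac{6196}{995} = \left(-486746\right) \frac{1}{9921} + \frac{6196}{995} = - \frac{486746}{9921} + \frac{6196}{995} = - \frac{422841754}{9871395}$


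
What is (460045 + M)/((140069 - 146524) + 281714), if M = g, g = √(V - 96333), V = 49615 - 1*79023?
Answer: 460045/275259 + I*√125741/275259 ≈ 1.6713 + 0.0012882*I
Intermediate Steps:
V = -29408 (V = 49615 - 79023 = -29408)
g = I*√125741 (g = √(-29408 - 96333) = √(-125741) = I*√125741 ≈ 354.6*I)
M = I*√125741 ≈ 354.6*I
(460045 + M)/((140069 - 146524) + 281714) = (460045 + I*√125741)/((140069 - 146524) + 281714) = (460045 + I*√125741)/(-6455 + 281714) = (460045 + I*√125741)/275259 = (460045 + I*√125741)*(1/275259) = 460045/275259 + I*√125741/275259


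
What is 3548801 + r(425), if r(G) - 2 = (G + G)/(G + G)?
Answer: 3548804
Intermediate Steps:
r(G) = 3 (r(G) = 2 + (G + G)/(G + G) = 2 + (2*G)/((2*G)) = 2 + (2*G)*(1/(2*G)) = 2 + 1 = 3)
3548801 + r(425) = 3548801 + 3 = 3548804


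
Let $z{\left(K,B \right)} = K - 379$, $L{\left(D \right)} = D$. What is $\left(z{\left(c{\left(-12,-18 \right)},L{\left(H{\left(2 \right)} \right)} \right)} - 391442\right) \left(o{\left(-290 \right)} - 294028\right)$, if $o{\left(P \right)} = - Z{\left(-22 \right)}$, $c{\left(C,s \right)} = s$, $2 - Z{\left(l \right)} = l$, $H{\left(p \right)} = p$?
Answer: $115221041628$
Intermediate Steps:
$Z{\left(l \right)} = 2 - l$
$z{\left(K,B \right)} = -379 + K$
$o{\left(P \right)} = -24$ ($o{\left(P \right)} = - (2 - -22) = - (2 + 22) = \left(-1\right) 24 = -24$)
$\left(z{\left(c{\left(-12,-18 \right)},L{\left(H{\left(2 \right)} \right)} \right)} - 391442\right) \left(o{\left(-290 \right)} - 294028\right) = \left(\left(-379 - 18\right) - 391442\right) \left(-24 - 294028\right) = \left(-397 - 391442\right) \left(-294052\right) = \left(-391839\right) \left(-294052\right) = 115221041628$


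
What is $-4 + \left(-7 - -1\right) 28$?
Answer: $-172$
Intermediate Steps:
$-4 + \left(-7 - -1\right) 28 = -4 + \left(-7 + 1\right) 28 = -4 - 168 = -172$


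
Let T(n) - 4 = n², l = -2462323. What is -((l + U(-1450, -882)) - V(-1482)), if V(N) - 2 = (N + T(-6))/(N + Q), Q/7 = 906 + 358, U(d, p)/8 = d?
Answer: 9111465054/3683 ≈ 2.4739e+6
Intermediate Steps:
U(d, p) = 8*d
Q = 8848 (Q = 7*(906 + 358) = 7*1264 = 8848)
T(n) = 4 + n²
V(N) = 2 + (40 + N)/(8848 + N) (V(N) = 2 + (N + (4 + (-6)²))/(N + 8848) = 2 + (N + (4 + 36))/(8848 + N) = 2 + (N + 40)/(8848 + N) = 2 + (40 + N)/(8848 + N))
-((l + U(-1450, -882)) - V(-1482)) = -((-2462323 + 8*(-1450)) - 3*(5912 - 1482)/(8848 - 1482)) = -((-2462323 - 11600) - 3*4430/7366) = -(-2473923 - 3*4430/7366) = -(-2473923 - 1*6645/3683) = -(-2473923 - 6645/3683) = -1*(-9111465054/3683) = 9111465054/3683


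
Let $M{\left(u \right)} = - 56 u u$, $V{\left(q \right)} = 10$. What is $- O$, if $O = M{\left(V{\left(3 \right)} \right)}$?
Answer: $5600$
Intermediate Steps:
$M{\left(u \right)} = - 56 u^{2}$
$O = -5600$ ($O = - 56 \cdot 10^{2} = \left(-56\right) 100 = -5600$)
$- O = \left(-1\right) \left(-5600\right) = 5600$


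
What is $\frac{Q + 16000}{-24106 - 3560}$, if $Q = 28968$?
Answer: $- \frac{22484}{13833} \approx -1.6254$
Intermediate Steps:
$\frac{Q + 16000}{-24106 - 3560} = \frac{28968 + 16000}{-24106 - 3560} = \frac{44968}{-27666} = 44968 \left(- \frac{1}{27666}\right) = - \frac{22484}{13833}$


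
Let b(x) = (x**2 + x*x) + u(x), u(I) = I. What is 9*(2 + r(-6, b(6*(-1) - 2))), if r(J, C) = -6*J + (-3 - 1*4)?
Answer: 279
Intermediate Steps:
b(x) = x + 2*x**2 (b(x) = (x**2 + x*x) + x = (x**2 + x**2) + x = 2*x**2 + x = x + 2*x**2)
r(J, C) = -7 - 6*J (r(J, C) = -6*J + (-3 - 4) = -6*J - 7 = -7 - 6*J)
9*(2 + r(-6, b(6*(-1) - 2))) = 9*(2 + (-7 - 6*(-6))) = 9*(2 + (-7 + 36)) = 9*(2 + 29) = 9*31 = 279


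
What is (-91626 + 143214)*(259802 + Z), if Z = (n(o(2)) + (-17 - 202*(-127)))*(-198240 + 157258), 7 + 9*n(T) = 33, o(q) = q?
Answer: -54193922651840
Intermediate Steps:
n(T) = 26/9 (n(T) = -7/9 + (⅑)*33 = -7/9 + 11/3 = 26/9)
Z = -9456965338/9 (Z = (26/9 + (-17 - 202*(-127)))*(-198240 + 157258) = (26/9 + (-17 + 25654))*(-40982) = (26/9 + 25637)*(-40982) = (230759/9)*(-40982) = -9456965338/9 ≈ -1.0508e+9)
(-91626 + 143214)*(259802 + Z) = (-91626 + 143214)*(259802 - 9456965338/9) = 51588*(-9454627120/9) = -54193922651840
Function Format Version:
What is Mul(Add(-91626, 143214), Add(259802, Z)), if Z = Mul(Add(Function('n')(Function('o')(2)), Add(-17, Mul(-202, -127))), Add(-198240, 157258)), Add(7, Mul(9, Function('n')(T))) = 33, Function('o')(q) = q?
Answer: -54193922651840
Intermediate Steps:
Function('n')(T) = Rational(26, 9) (Function('n')(T) = Add(Rational(-7, 9), Mul(Rational(1, 9), 33)) = Add(Rational(-7, 9), Rational(11, 3)) = Rational(26, 9))
Z = Rational(-9456965338, 9) (Z = Mul(Add(Rational(26, 9), Add(-17, Mul(-202, -127))), Add(-198240, 157258)) = Mul(Add(Rational(26, 9), Add(-17, 25654)), -40982) = Mul(Add(Rational(26, 9), 25637), -40982) = Mul(Rational(230759, 9), -40982) = Rational(-9456965338, 9) ≈ -1.0508e+9)
Mul(Add(-91626, 143214), Add(259802, Z)) = Mul(Add(-91626, 143214), Add(259802, Rational(-9456965338, 9))) = Mul(51588, Rational(-9454627120, 9)) = -54193922651840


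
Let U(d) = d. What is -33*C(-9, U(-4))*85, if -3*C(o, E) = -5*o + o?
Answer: 33660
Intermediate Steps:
C(o, E) = 4*o/3 (C(o, E) = -(-5*o + o)/3 = -(-4)*o/3 = 4*o/3)
-33*C(-9, U(-4))*85 = -44*(-9)*85 = -33*(-12)*85 = 396*85 = 33660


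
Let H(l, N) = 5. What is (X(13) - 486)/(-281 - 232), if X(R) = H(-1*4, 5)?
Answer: 481/513 ≈ 0.93762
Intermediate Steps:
X(R) = 5
(X(13) - 486)/(-281 - 232) = (5 - 486)/(-281 - 232) = -481/(-513) = -481*(-1/513) = 481/513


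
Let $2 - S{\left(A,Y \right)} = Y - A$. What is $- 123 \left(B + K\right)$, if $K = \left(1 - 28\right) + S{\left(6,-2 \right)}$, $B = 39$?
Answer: $-2706$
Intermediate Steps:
$S{\left(A,Y \right)} = 2 + A - Y$ ($S{\left(A,Y \right)} = 2 - \left(Y - A\right) = 2 + \left(A - Y\right) = 2 + A - Y$)
$K = -17$ ($K = \left(1 - 28\right) + \left(2 + 6 - -2\right) = -27 + \left(2 + 6 + 2\right) = -27 + 10 = -17$)
$- 123 \left(B + K\right) = - 123 \left(39 - 17\right) = \left(-123\right) 22 = -2706$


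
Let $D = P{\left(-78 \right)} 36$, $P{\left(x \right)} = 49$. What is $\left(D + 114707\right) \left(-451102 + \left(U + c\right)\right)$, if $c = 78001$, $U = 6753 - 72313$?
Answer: $-51091285331$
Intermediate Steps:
$U = -65560$
$D = 1764$ ($D = 49 \cdot 36 = 1764$)
$\left(D + 114707\right) \left(-451102 + \left(U + c\right)\right) = \left(1764 + 114707\right) \left(-451102 + \left(-65560 + 78001\right)\right) = 116471 \left(-451102 + 12441\right) = 116471 \left(-438661\right) = -51091285331$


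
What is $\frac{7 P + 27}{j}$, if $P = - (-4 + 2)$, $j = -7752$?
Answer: $- \frac{41}{7752} \approx -0.005289$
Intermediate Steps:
$P = 2$ ($P = \left(-1\right) \left(-2\right) = 2$)
$\frac{7 P + 27}{j} = \frac{7 \cdot 2 + 27}{-7752} = \left(14 + 27\right) \left(- \frac{1}{7752}\right) = 41 \left(- \frac{1}{7752}\right) = - \frac{41}{7752}$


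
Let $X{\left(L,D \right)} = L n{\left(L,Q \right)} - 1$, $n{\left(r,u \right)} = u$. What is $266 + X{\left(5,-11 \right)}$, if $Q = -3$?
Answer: $250$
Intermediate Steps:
$X{\left(L,D \right)} = -1 - 3 L$ ($X{\left(L,D \right)} = L \left(-3\right) - 1 = - 3 L - 1 = -1 - 3 L$)
$266 + X{\left(5,-11 \right)} = 266 - 16 = 250$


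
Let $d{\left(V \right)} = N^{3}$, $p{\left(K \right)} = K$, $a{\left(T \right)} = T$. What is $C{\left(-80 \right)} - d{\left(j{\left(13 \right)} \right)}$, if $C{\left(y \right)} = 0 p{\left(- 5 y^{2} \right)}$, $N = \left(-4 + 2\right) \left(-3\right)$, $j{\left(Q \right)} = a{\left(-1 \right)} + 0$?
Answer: $-216$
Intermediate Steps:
$j{\left(Q \right)} = -1$ ($j{\left(Q \right)} = -1 + 0 = -1$)
$N = 6$ ($N = \left(-2\right) \left(-3\right) = 6$)
$d{\left(V \right)} = 216$ ($d{\left(V \right)} = 6^{3} = 216$)
$C{\left(y \right)} = 0$ ($C{\left(y \right)} = 0 \left(- 5 y^{2}\right) = 0$)
$C{\left(-80 \right)} - d{\left(j{\left(13 \right)} \right)} = 0 - 216 = -216$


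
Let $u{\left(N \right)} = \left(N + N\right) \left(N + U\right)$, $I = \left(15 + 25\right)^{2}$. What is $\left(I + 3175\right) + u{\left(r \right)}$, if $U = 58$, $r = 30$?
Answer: $10055$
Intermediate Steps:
$I = 1600$ ($I = 40^{2} = 1600$)
$u{\left(N \right)} = 2 N \left(58 + N\right)$ ($u{\left(N \right)} = \left(N + N\right) \left(N + 58\right) = 2 N \left(58 + N\right)$)
$\left(I + 3175\right) + u{\left(r \right)} = \left(1600 + 3175\right) + 2 \cdot 30 \left(58 + 30\right) = 4775 + 2 \cdot 30 \cdot 88 = 4775 + 5280 = 10055$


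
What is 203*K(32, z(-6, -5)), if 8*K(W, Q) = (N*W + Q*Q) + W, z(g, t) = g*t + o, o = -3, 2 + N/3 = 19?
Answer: 485779/8 ≈ 60722.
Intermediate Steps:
N = 51 (N = -6 + 3*19 = -6 + 57 = 51)
z(g, t) = -3 + g*t (z(g, t) = g*t - 3 = -3 + g*t)
K(W, Q) = Q²/8 + 13*W/2 (K(W, Q) = ((51*W + Q*Q) + W)/8 = ((51*W + Q²) + W)/8 = ((Q² + 51*W) + W)/8 = (Q² + 52*W)/8 = Q²/8 + 13*W/2)
203*K(32, z(-6, -5)) = 203*((-3 - 6*(-5))²/8 + (13/2)*32) = 203*((-3 + 30)²/8 + 208) = 203*((⅛)*27² + 208) = 203*((⅛)*729 + 208) = 203*(729/8 + 208) = 203*(2393/8) = 485779/8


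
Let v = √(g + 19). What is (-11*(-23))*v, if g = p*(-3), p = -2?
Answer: 1265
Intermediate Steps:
g = 6 (g = -2*(-3) = 6)
v = 5 (v = √(6 + 19) = √25 = 5)
(-11*(-23))*v = -11*(-23)*5 = 253*5 = 1265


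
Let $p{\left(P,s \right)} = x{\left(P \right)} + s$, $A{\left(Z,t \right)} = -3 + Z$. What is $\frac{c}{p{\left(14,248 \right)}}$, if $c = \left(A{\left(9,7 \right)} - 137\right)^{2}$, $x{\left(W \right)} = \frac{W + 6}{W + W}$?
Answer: $\frac{120127}{1741} \approx 68.999$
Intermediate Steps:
$x{\left(W \right)} = \frac{6 + W}{2 W}$
$p{\left(P,s \right)} = s + \frac{6 + P}{2 P}$ ($p{\left(P,s \right)} = \frac{6 + P}{2 P} + s = s + \frac{6 + P}{2 P}$)
$c = 17161$ ($c = \left(\left(-3 + 9\right) - 137\right)^{2} = \left(6 - 137\right)^{2} = \left(-131\right)^{2} = 17161$)
$\frac{c}{p{\left(14,248 \right)}} = \frac{17161}{\frac{1}{2} + 248 + \frac{3}{14}} = \frac{17161}{\frac{1741}{7}} = 17161 \cdot \frac{7}{1741} = \frac{120127}{1741}$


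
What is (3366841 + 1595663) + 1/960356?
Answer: 4765770491425/960356 ≈ 4.9625e+6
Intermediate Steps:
(3366841 + 1595663) + 1/960356 = 4962504 + 1/960356 = 4765770491425/960356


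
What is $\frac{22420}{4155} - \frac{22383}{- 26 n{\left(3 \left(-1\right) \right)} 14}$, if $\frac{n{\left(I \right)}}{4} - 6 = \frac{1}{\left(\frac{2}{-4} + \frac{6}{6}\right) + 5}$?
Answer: $\frac{648554875}{82275648} \approx 7.8827$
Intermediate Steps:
$n{\left(I \right)} = \frac{272}{11}$ ($n{\left(I \right)} = 24 + \frac{4}{\left(\frac{2}{-4} + \frac{6}{6}\right) + 5} = 24 + \frac{4}{\left(2 \left(- \frac{1}{4}\right) + 6 \cdot \frac{1}{6}\right) + 5} = 24 + \frac{4}{\left(- \frac{1}{2} + 1\right) + 5} = 24 + \frac{4}{\frac{1}{2} + 5} = 24 + \frac{4}{\frac{11}{2}} = 24 + 4 \cdot \frac{2}{11} = 24 + \frac{8}{11} = \frac{272}{11}$)
$\frac{22420}{4155} - \frac{22383}{- 26 n{\left(3 \left(-1\right) \right)} 14} = \frac{22420}{4155} - \frac{22383}{\left(-26\right) \frac{272}{11} \cdot 14} = 22420 \cdot \frac{1}{4155} - \frac{22383}{\left(- \frac{7072}{11}\right) 14} = \frac{4484}{831} - \frac{22383}{- \frac{99008}{11}} = \frac{4484}{831} - - \frac{246213}{99008} = \frac{4484}{831} + \frac{246213}{99008} = \frac{648554875}{82275648}$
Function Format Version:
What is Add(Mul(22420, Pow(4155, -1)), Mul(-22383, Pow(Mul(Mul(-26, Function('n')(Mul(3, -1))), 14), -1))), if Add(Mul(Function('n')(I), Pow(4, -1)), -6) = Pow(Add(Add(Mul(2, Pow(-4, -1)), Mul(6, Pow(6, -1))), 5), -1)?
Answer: Rational(648554875, 82275648) ≈ 7.8827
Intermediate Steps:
Function('n')(I) = Rational(272, 11) (Function('n')(I) = Add(24, Mul(4, Pow(Add(Add(Mul(2, Pow(-4, -1)), Mul(6, Pow(6, -1))), 5), -1))) = Add(24, Mul(4, Pow(Add(Add(Mul(2, Rational(-1, 4)), Mul(6, Rational(1, 6))), 5), -1))) = Add(24, Mul(4, Pow(Add(Add(Rational(-1, 2), 1), 5), -1))) = Add(24, Mul(4, Pow(Add(Rational(1, 2), 5), -1))) = Add(24, Mul(4, Pow(Rational(11, 2), -1))) = Add(24, Mul(4, Rational(2, 11))) = Add(24, Rational(8, 11)) = Rational(272, 11))
Add(Mul(22420, Pow(4155, -1)), Mul(-22383, Pow(Mul(Mul(-26, Function('n')(Mul(3, -1))), 14), -1))) = Add(Mul(22420, Pow(4155, -1)), Mul(-22383, Pow(Mul(Mul(-26, Rational(272, 11)), 14), -1))) = Add(Mul(22420, Rational(1, 4155)), Mul(-22383, Pow(Mul(Rational(-7072, 11), 14), -1))) = Add(Rational(4484, 831), Mul(-22383, Pow(Rational(-99008, 11), -1))) = Add(Rational(4484, 831), Mul(-22383, Rational(-11, 99008))) = Add(Rational(4484, 831), Rational(246213, 99008)) = Rational(648554875, 82275648)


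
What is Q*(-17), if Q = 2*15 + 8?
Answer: -646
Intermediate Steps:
Q = 38 (Q = 30 + 8 = 38)
Q*(-17) = 38*(-17) = -646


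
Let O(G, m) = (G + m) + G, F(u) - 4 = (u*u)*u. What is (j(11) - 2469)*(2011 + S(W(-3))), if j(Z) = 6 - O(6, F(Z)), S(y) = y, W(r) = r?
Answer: -7650480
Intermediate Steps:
F(u) = 4 + u**3 (F(u) = 4 + (u*u)*u = 4 + u**2*u = 4 + u**3)
O(G, m) = m + 2*G
j(Z) = -10 - Z**3 (j(Z) = 6 - ((4 + Z**3) + 2*6) = 6 - ((4 + Z**3) + 12) = 6 - (16 + Z**3) = 6 + (-16 - Z**3) = -10 - Z**3)
(j(11) - 2469)*(2011 + S(W(-3))) = ((-10 - 1*11**3) - 2469)*(2011 - 3) = ((-10 - 1*1331) - 2469)*2008 = ((-10 - 1331) - 2469)*2008 = (-1341 - 2469)*2008 = -3810*2008 = -7650480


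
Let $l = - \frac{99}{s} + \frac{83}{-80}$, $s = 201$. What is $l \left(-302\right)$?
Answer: $\frac{1238351}{2680} \approx 462.07$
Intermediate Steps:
$l = - \frac{8201}{5360}$ ($l = - \frac{99}{201} + \frac{83}{-80} = \left(-99\right) \frac{1}{201} + 83 \left(- \frac{1}{80}\right) = - \frac{33}{67} - \frac{83}{80} = - \frac{8201}{5360} \approx -1.53$)
$l \left(-302\right) = \left(- \frac{8201}{5360}\right) \left(-302\right) = \frac{1238351}{2680}$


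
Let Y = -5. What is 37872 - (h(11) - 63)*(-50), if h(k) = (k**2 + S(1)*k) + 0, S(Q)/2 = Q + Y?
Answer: 36372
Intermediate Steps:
S(Q) = -10 + 2*Q (S(Q) = 2*(Q - 5) = 2*(-5 + Q) = -10 + 2*Q)
h(k) = k**2 - 8*k (h(k) = (k**2 + (-10 + 2*1)*k) + 0 = (k**2 + (-10 + 2)*k) + 0 = (k**2 - 8*k) + 0 = k**2 - 8*k)
37872 - (h(11) - 63)*(-50) = 37872 - (11*(-8 + 11) - 63)*(-50) = 37872 - (11*3 - 63)*(-50) = 37872 - (33 - 63)*(-50) = 37872 - (-30)*(-50) = 37872 - 1*1500 = 37872 - 1500 = 36372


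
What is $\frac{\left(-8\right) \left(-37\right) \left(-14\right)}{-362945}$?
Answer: $\frac{4144}{362945} \approx 0.011418$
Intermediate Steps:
$\frac{\left(-8\right) \left(-37\right) \left(-14\right)}{-362945} = 296 \left(-14\right) \left(- \frac{1}{362945}\right) = \left(-4144\right) \left(- \frac{1}{362945}\right) = \frac{4144}{362945}$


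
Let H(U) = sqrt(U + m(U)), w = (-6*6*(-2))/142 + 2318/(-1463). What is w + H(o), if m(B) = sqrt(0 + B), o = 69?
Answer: -5890/5467 + sqrt(69 + sqrt(69)) ≈ 7.7150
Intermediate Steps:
m(B) = sqrt(B)
w = -5890/5467 (w = -36*(-2)*(1/142) + 2318*(-1/1463) = 72*(1/142) - 122/77 = 36/71 - 122/77 = -5890/5467 ≈ -1.0774)
H(U) = sqrt(U + sqrt(U))
w + H(o) = -5890/5467 + sqrt(69 + sqrt(69))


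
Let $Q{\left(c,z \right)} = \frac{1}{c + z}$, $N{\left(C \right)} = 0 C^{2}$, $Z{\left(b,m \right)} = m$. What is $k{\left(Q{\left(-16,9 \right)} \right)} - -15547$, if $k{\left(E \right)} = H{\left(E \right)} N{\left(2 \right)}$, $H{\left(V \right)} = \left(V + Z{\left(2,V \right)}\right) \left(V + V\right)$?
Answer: $15547$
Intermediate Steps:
$N{\left(C \right)} = 0$
$H{\left(V \right)} = 4 V^{2}$ ($H{\left(V \right)} = \left(V + V\right) \left(V + V\right) = 2 V 2 V = 4 V^{2}$)
$k{\left(E \right)} = 0$ ($k{\left(E \right)} = 4 E^{2} \cdot 0 = 0$)
$k{\left(Q{\left(-16,9 \right)} \right)} - -15547 = 0 - -15547 = 0 + 15547 = 15547$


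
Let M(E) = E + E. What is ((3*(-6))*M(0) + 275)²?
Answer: 75625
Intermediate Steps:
M(E) = 2*E
((3*(-6))*M(0) + 275)² = ((3*(-6))*(2*0) + 275)² = (-18*0 + 275)² = (0 + 275)² = 275² = 75625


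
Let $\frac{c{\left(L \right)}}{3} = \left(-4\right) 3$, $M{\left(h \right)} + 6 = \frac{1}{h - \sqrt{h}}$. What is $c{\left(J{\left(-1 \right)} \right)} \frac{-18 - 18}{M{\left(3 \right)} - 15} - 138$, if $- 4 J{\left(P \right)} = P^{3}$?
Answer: $- \frac{507306}{2521} - \frac{1296 \sqrt{3}}{2521} \approx -202.12$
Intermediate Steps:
$J{\left(P \right)} = - \frac{P^{3}}{4}$
$M{\left(h \right)} = -6 + \frac{1}{h - \sqrt{h}}$
$c{\left(L \right)} = -36$ ($c{\left(L \right)} = 3 \left(\left(-4\right) 3\right) = 3 \left(-12\right) = -36$)
$c{\left(J{\left(-1 \right)} \right)} \frac{-18 - 18}{M{\left(3 \right)} - 15} - 138 = - 36 \frac{-18 - 18}{\frac{-1 - 6 \sqrt{3} + 6 \cdot 3}{\sqrt{3} - 3} - 15} - 138 = - 36 \left(- \frac{36}{\frac{-1 - 6 \sqrt{3} + 18}{\sqrt{3} - 3} - 15}\right) - 138 = - 36 \left(- \frac{36}{\frac{17 - 6 \sqrt{3}}{-3 + \sqrt{3}} - 15}\right) - 138 = - 36 \left(- \frac{36}{-15 + \frac{17 - 6 \sqrt{3}}{-3 + \sqrt{3}}}\right) - 138 = \frac{1296}{-15 + \frac{17 - 6 \sqrt{3}}{-3 + \sqrt{3}}} - 138 = -138 + \frac{1296}{-15 + \frac{17 - 6 \sqrt{3}}{-3 + \sqrt{3}}}$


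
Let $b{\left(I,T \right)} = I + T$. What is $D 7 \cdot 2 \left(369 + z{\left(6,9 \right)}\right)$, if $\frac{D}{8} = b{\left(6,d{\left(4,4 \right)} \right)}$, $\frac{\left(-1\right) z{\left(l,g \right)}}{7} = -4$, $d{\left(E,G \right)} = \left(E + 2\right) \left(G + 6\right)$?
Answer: $2934624$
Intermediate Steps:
$d{\left(E,G \right)} = \left(2 + E\right) \left(6 + G\right)$
$z{\left(l,g \right)} = 28$ ($z{\left(l,g \right)} = \left(-7\right) \left(-4\right) = 28$)
$D = 528$ ($D = 8 \left(6 + \left(12 + 2 \cdot 4 + 6 \cdot 4 + 4 \cdot 4\right)\right) = 8 \left(6 + \left(12 + 8 + 24 + 16\right)\right) = 8 \left(6 + 60\right) = 8 \cdot 66 = 528$)
$D 7 \cdot 2 \left(369 + z{\left(6,9 \right)}\right) = 528 \cdot 7 \cdot 2 \left(369 + 28\right) = 3696 \cdot 2 \cdot 397 = 7392 \cdot 397 = 2934624$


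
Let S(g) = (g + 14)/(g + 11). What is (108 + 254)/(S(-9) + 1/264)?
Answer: 95568/661 ≈ 144.58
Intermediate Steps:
S(g) = (14 + g)/(11 + g)
(108 + 254)/(S(-9) + 1/264) = (108 + 254)/((14 - 9)/(11 - 9) + 1/264) = 362/(5/2 + 1/264) = 362/(661/264) = 362*(264/661) = 95568/661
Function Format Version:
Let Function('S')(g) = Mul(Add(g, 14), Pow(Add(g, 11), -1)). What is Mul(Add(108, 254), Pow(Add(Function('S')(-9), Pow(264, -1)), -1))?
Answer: Rational(95568, 661) ≈ 144.58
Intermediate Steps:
Function('S')(g) = Mul(Pow(Add(11, g), -1), Add(14, g)) (Function('S')(g) = Mul(Add(14, g), Pow(Add(11, g), -1)) = Mul(Pow(Add(11, g), -1), Add(14, g)))
Mul(Add(108, 254), Pow(Add(Function('S')(-9), Pow(264, -1)), -1)) = Mul(Add(108, 254), Pow(Add(Mul(Pow(Add(11, -9), -1), Add(14, -9)), Pow(264, -1)), -1)) = Mul(362, Pow(Add(Mul(Pow(2, -1), 5), Rational(1, 264)), -1)) = Mul(362, Pow(Add(Mul(Rational(1, 2), 5), Rational(1, 264)), -1)) = Mul(362, Pow(Add(Rational(5, 2), Rational(1, 264)), -1)) = Mul(362, Pow(Rational(661, 264), -1)) = Mul(362, Rational(264, 661)) = Rational(95568, 661)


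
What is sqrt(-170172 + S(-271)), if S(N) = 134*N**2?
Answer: sqrt(9670922) ≈ 3109.8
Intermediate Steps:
sqrt(-170172 + S(-271)) = sqrt(-170172 + 134*(-271)**2) = sqrt(-170172 + 134*73441) = sqrt(-170172 + 9841094) = sqrt(9670922)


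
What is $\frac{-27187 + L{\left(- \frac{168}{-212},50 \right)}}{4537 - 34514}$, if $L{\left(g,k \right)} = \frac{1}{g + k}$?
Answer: $\frac{73187351}{80698084} \approx 0.90693$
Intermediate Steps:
$\frac{-27187 + L{\left(- \frac{168}{-212},50 \right)}}{4537 - 34514} = \frac{-27187 + \frac{1}{- \frac{168}{-212} + 50}}{4537 - 34514} = \frac{-27187 + \frac{1}{\left(-168\right) \left(- \frac{1}{212}\right) + 50}}{-29977} = \left(-27187 + \frac{1}{\frac{42}{53} + 50}\right) \left(- \frac{1}{29977}\right) = \left(-27187 + \frac{1}{\frac{2692}{53}}\right) \left(- \frac{1}{29977}\right) = \left(-27187 + \frac{53}{2692}\right) \left(- \frac{1}{29977}\right) = \left(- \frac{73187351}{2692}\right) \left(- \frac{1}{29977}\right) = \frac{73187351}{80698084}$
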